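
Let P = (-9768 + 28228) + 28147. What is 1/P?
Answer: 1/46607 ≈ 2.1456e-5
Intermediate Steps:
P = 46607 (P = 18460 + 28147 = 46607)
1/P = 1/46607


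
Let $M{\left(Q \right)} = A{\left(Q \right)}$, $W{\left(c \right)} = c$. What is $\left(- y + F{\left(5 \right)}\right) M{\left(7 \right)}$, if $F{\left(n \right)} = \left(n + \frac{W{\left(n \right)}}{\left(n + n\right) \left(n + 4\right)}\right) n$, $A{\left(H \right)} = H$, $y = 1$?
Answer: $\frac{3059}{18} \approx 169.94$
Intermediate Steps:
$M{\left(Q \right)} = Q$
$F{\left(n \right)} = n \left(n + \frac{1}{2 \left(4 + n\right)}\right)$ ($F{\left(n \right)} = \left(n + \frac{n}{\left(n + n\right) \left(n + 4\right)}\right) n = \left(n + \frac{n}{2 n \left(4 + n\right)}\right) n = \left(n + n \frac{1}{2 n \left(4 + n\right)}\right) n = \left(n + \frac{1}{2 \left(4 + n\right)}\right) n = n \left(n + \frac{1}{2 \left(4 + n\right)}\right)$)
$\left(- y + F{\left(5 \right)}\right) M{\left(7 \right)} = \left(\left(-1\right) 1 + \frac{1}{2} \cdot 5 \frac{1}{4 + 5} \left(1 + 2 \cdot 5^{2} + 8 \cdot 5\right)\right) 7 = \left(-1 + \frac{1}{2} \cdot 5 \cdot \frac{1}{9} \left(1 + 2 \cdot 25 + 40\right)\right) 7 = \left(-1 + \frac{1}{2} \cdot 5 \cdot \frac{1}{9} \left(1 + 50 + 40\right)\right) 7 = \left(-1 + \frac{1}{2} \cdot 5 \cdot \frac{1}{9} \cdot 91\right) 7 = \left(-1 + \frac{455}{18}\right) 7 = \frac{437}{18} \cdot 7 = \frac{3059}{18}$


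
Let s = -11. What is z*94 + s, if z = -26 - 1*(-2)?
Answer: -2267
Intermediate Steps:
z = -24 (z = -26 + 2 = -24)
z*94 + s = -24*94 - 11 = -2256 - 11 = -2267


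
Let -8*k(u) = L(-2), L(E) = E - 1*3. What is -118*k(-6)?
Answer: -295/4 ≈ -73.750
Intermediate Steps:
L(E) = -3 + E (L(E) = E - 3 = -3 + E)
k(u) = 5/8 (k(u) = -(-3 - 2)/8 = -⅛*(-5) = 5/8)
-118*k(-6) = -118*5/8 = -295/4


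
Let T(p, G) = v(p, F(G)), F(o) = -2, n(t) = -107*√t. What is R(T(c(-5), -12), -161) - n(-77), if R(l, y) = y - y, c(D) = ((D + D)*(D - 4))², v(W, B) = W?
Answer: 107*I*√77 ≈ 938.92*I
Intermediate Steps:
c(D) = 4*D²*(-4 + D)² (c(D) = ((2*D)*(-4 + D))² = (2*D*(-4 + D))² = 4*D²*(-4 + D)²)
T(p, G) = p
R(l, y) = 0
R(T(c(-5), -12), -161) - n(-77) = 0 - (-107)*√(-77) = 0 - (-107)*I*√77 = 0 + 107*I*√77 = 107*I*√77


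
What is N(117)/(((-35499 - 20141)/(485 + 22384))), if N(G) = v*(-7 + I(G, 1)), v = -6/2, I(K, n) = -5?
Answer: -205821/13910 ≈ -14.797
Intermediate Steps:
v = -3 (v = -6*1/2 = -3)
N(G) = 36 (N(G) = -3*(-7 - 5) = -3*(-12) = 36)
N(117)/(((-35499 - 20141)/(485 + 22384))) = 36/(((-35499 - 20141)/(485 + 22384))) = 36/((-55640/22869)) = 36/((-55640*1/22869)) = 36/(-55640/22869) = 36*(-22869/55640) = -205821/13910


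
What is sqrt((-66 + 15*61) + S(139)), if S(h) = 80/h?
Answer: sqrt(16414649)/139 ≈ 29.147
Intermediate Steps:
sqrt((-66 + 15*61) + S(139)) = sqrt((-66 + 15*61) + 80/139) = sqrt((-66 + 915) + 80*(1/139)) = sqrt(849 + 80/139) = sqrt(118091/139) = sqrt(16414649)/139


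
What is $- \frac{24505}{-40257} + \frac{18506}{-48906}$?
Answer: $\frac{1325864}{5756751} \approx 0.23031$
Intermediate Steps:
$- \frac{24505}{-40257} + \frac{18506}{-48906} = \left(-24505\right) \left(- \frac{1}{40257}\right) + 18506 \left(- \frac{1}{48906}\right) = \frac{24505}{40257} - \frac{487}{1287} = \frac{1325864}{5756751}$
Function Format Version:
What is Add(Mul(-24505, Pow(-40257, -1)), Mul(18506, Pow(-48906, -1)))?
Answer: Rational(1325864, 5756751) ≈ 0.23031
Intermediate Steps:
Add(Mul(-24505, Pow(-40257, -1)), Mul(18506, Pow(-48906, -1))) = Add(Mul(-24505, Rational(-1, 40257)), Mul(18506, Rational(-1, 48906))) = Add(Rational(24505, 40257), Rational(-487, 1287)) = Rational(1325864, 5756751)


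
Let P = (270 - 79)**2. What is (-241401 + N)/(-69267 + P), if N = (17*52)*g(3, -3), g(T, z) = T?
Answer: 238749/32786 ≈ 7.2820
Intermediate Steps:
N = 2652 (N = (17*52)*3 = 884*3 = 2652)
P = 36481 (P = 191**2 = 36481)
(-241401 + N)/(-69267 + P) = (-241401 + 2652)/(-69267 + 36481) = -238749/(-32786) = -238749*(-1/32786) = 238749/32786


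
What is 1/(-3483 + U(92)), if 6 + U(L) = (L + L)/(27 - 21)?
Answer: -3/10375 ≈ -0.00028916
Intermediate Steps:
U(L) = -6 + L/3 (U(L) = -6 + (L + L)/(27 - 21) = -6 + (2*L)/6 = -6 + (2*L)*(⅙) = -6 + L/3)
1/(-3483 + U(92)) = 1/(-3483 + (-6 + (⅓)*92)) = 1/(-3483 + (-6 + 92/3)) = 1/(-3483 + 74/3) = 1/(-10375/3) = -3/10375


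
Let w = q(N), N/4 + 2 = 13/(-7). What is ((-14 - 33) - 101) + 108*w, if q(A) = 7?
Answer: 608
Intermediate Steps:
N = -108/7 (N = -8 + 4*(13/(-7)) = -8 + 4*(13*(-⅐)) = -8 + 4*(-13/7) = -8 - 52/7 = -108/7 ≈ -15.429)
w = 7
((-14 - 33) - 101) + 108*w = ((-14 - 33) - 101) + 108*7 = (-47 - 101) + 756 = -148 + 756 = 608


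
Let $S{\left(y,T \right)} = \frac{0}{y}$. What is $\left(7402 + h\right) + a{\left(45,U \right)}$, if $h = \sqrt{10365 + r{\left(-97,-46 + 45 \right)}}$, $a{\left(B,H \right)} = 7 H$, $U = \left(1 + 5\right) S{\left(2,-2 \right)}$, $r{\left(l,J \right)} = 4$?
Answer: $7402 + \sqrt{10369} \approx 7503.8$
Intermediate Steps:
$S{\left(y,T \right)} = 0$
$U = 0$ ($U = \left(1 + 5\right) 0 = 6 \cdot 0 = 0$)
$h = \sqrt{10369}$ ($h = \sqrt{10365 + 4} = \sqrt{10369} \approx 101.83$)
$\left(7402 + h\right) + a{\left(45,U \right)} = \left(7402 + \sqrt{10369}\right) + 7 \cdot 0 = \left(7402 + \sqrt{10369}\right) + 0 = 7402 + \sqrt{10369}$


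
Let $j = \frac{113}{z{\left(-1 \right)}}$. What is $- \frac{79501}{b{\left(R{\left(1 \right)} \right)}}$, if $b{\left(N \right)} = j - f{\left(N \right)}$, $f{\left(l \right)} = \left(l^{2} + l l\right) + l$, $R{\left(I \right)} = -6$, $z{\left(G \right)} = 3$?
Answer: $\frac{238503}{85} \approx 2805.9$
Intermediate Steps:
$j = \frac{113}{3} \approx 37.667$
$f{\left(l \right)} = l + 2 l^{2}$ ($f{\left(l \right)} = \left(l^{2} + l^{2}\right) + l = 2 l^{2} + l = l + 2 l^{2}$)
$b{\left(N \right)} = \frac{113}{3} - N \left(1 + 2 N\right)$
$- \frac{79501}{b{\left(R{\left(1 \right)} \right)}} = - \frac{79501}{\frac{113}{3} - -6 - 2 \left(-6\right)^{2}} = - \frac{79501}{\frac{113}{3} + 6 - 72} = - \frac{79501}{- \frac{85}{3}} = \left(-79501\right) \left(- \frac{3}{85}\right) = \frac{238503}{85}$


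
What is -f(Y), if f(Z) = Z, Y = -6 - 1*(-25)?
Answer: -19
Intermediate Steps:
Y = 19 (Y = -6 + 25 = 19)
-f(Y) = -1*19 = -19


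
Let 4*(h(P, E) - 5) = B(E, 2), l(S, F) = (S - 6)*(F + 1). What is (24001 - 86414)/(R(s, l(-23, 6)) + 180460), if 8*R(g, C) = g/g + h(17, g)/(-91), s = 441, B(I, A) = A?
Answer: -90873328/262749931 ≈ -0.34585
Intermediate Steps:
l(S, F) = (1 + F)*(-6 + S) (l(S, F) = (-6 + S)*(1 + F) = (1 + F)*(-6 + S))
h(P, E) = 11/2 (h(P, E) = 5 + (¼)*2 = 5 + ½ = 11/2)
R(g, C) = 171/1456 (R(g, C) = (g/g + (11/2)/(-91))/8 = (1 + (11/2)*(-1/91))/8 = (1 - 11/182)/8 = (⅛)*(171/182) = 171/1456)
(24001 - 86414)/(R(s, l(-23, 6)) + 180460) = (24001 - 86414)/(171/1456 + 180460) = -62413/262749931/1456 = -62413*1456/262749931 = -90873328/262749931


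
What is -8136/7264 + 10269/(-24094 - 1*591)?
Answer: -34428897/22413980 ≈ -1.5360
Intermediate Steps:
-8136/7264 + 10269/(-24094 - 1*591) = -8136*1/7264 + 10269/(-24094 - 591) = -1017/908 + 10269/(-24685) = -1017/908 + 10269*(-1/24685) = -1017/908 - 10269/24685 = -34428897/22413980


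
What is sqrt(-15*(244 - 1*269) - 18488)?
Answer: I*sqrt(18113) ≈ 134.58*I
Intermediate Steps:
sqrt(-15*(244 - 1*269) - 18488) = sqrt(-15*(244 - 269) - 18488) = sqrt(-15*(-25) - 18488) = sqrt(375 - 18488) = sqrt(-18113) = I*sqrt(18113)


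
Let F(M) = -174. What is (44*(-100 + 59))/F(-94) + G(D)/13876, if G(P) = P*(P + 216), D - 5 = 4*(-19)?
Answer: 11620487/1207212 ≈ 9.6259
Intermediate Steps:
D = -71 (D = 5 + 4*(-19) = 5 - 76 = -71)
G(P) = P*(216 + P)
(44*(-100 + 59))/F(-94) + G(D)/13876 = (44*(-100 + 59))/(-174) - 71*(216 - 71)/13876 = (44*(-41))*(-1/174) - 71*145*(1/13876) = -1804*(-1/174) - 10295*1/13876 = 902/87 - 10295/13876 = 11620487/1207212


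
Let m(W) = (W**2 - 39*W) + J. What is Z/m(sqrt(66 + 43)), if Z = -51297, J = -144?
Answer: -1795395/164564 + 2000583*sqrt(109)/164564 ≈ 116.01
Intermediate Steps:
m(W) = -144 + W**2 - 39*W (m(W) = (W**2 - 39*W) - 144 = -144 + W**2 - 39*W)
Z/m(sqrt(66 + 43)) = -51297/(-144 + (sqrt(66 + 43))**2 - 39*sqrt(66 + 43)) = -51297/(-144 + (sqrt(109))**2 - 39*sqrt(109)) = -51297/(-144 + 109 - 39*sqrt(109)) = -51297/(-35 - 39*sqrt(109))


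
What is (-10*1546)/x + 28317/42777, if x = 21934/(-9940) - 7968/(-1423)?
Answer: -1558822807722959/342143550021 ≈ -4556.0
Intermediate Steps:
x = 23994919/7072310 (x = 21934*(-1/9940) - 7968*(-1/1423) = -10967/4970 + 7968/1423 = 23994919/7072310 ≈ 3.3928)
(-10*1546)/x + 28317/42777 = (-10*1546)/(23994919/7072310) + 28317/42777 = -15460*7072310/23994919 + 28317*(1/42777) = -109337912600/23994919 + 9439/14259 = -1558822807722959/342143550021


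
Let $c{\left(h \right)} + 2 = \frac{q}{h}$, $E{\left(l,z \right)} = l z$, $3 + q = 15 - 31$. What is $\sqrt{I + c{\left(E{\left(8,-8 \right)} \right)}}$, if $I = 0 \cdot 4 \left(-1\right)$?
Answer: $\frac{i \sqrt{109}}{8} \approx 1.305 i$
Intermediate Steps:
$q = -19$ ($q = -3 + \left(15 - 31\right) = -3 - 16 = -19$)
$c{\left(h \right)} = -2 - \frac{19}{h}$
$I = 0$ ($I = 0 \left(-1\right) = 0$)
$\sqrt{I + c{\left(E{\left(8,-8 \right)} \right)}} = \sqrt{0 - \left(2 + \frac{19}{8 \left(-8\right)}\right)} = \sqrt{0 - \left(2 + \frac{19}{-64}\right)} = \sqrt{0 - \frac{109}{64}} = \sqrt{- \frac{109}{64}} = \frac{i \sqrt{109}}{8}$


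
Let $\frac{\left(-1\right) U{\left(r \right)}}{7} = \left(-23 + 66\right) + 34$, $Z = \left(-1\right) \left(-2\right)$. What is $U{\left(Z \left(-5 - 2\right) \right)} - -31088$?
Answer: $30549$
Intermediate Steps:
$Z = 2$
$U{\left(r \right)} = -539$ ($U{\left(r \right)} = - 7 \left(\left(-23 + 66\right) + 34\right) = - 7 \left(43 + 34\right) = \left(-7\right) 77 = -539$)
$U{\left(Z \left(-5 - 2\right) \right)} - -31088 = -539 - -31088 = -539 + 31088 = 30549$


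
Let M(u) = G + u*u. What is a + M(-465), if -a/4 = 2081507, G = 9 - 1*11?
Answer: -8109805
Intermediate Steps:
G = -2 (G = 9 - 11 = -2)
M(u) = -2 + u² (M(u) = -2 + u*u = -2 + u²)
a = -8326028 (a = -4*2081507 = -8326028)
a + M(-465) = -8326028 + (-2 + (-465)²) = -8326028 + (-2 + 216225) = -8326028 + 216223 = -8109805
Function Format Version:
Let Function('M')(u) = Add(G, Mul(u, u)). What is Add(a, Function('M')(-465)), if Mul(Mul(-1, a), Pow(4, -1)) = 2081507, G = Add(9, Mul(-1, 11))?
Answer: -8109805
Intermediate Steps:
G = -2 (G = Add(9, -11) = -2)
Function('M')(u) = Add(-2, Pow(u, 2)) (Function('M')(u) = Add(-2, Mul(u, u)) = Add(-2, Pow(u, 2)))
a = -8326028 (a = Mul(-4, 2081507) = -8326028)
Add(a, Function('M')(-465)) = Add(-8326028, Add(-2, Pow(-465, 2))) = Add(-8326028, Add(-2, 216225)) = Add(-8326028, 216223) = -8109805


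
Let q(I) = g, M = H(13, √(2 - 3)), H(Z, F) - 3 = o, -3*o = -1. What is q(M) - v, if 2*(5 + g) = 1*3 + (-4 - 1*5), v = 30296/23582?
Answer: -109476/11791 ≈ -9.2847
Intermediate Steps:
v = 15148/11791 (v = 30296*(1/23582) = 15148/11791 ≈ 1.2847)
o = ⅓ (o = -⅓*(-1) = ⅓ ≈ 0.33333)
H(Z, F) = 10/3 (H(Z, F) = 3 + ⅓ = 10/3)
M = 10/3 ≈ 3.3333
g = -8 (g = -5 + (1*3 + (-4 - 1*5))/2 = -5 + (3 + (-4 - 5))/2 = -5 + (3 - 9)/2 = -5 + (½)*(-6) = -5 - 3 = -8)
q(I) = -8
q(M) - v = -8 - 1*15148/11791 = -8 - 15148/11791 = -109476/11791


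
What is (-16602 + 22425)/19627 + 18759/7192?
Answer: 410061909/141157384 ≈ 2.9050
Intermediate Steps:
(-16602 + 22425)/19627 + 18759/7192 = 5823*(1/19627) + 18759*(1/7192) = 5823/19627 + 18759/7192 = 410061909/141157384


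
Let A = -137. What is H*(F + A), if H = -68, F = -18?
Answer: 10540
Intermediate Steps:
H*(F + A) = -68*(-18 - 137) = -68*(-155) = 10540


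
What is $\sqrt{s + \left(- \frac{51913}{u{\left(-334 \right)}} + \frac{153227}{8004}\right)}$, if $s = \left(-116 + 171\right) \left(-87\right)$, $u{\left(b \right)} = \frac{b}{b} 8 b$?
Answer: $\frac{i \sqrt{8480353776173157}}{1336668} \approx 68.894 i$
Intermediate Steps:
$u{\left(b \right)} = 8 b$ ($u{\left(b \right)} = 1 \cdot 8 b = 8 b$)
$s = -4785$ ($s = 55 \left(-87\right) = -4785$)
$\sqrt{s + \left(- \frac{51913}{u{\left(-334 \right)}} + \frac{153227}{8004}\right)} = \sqrt{-4785 + \left(- \frac{51913}{8 \left(-334\right)} + \frac{153227}{8004}\right)} = \sqrt{-4785 + \left(- \frac{51913}{-2672} + 153227 \cdot \frac{1}{8004}\right)} = \sqrt{-4785 + \left(\left(-51913\right) \left(- \frac{1}{2672}\right) + \frac{153227}{8004}\right)} = \sqrt{-4785 + \left(\frac{51913}{2672} + \frac{153227}{8004}\right)} = \sqrt{-4785 + \frac{206233549}{5346672}} = \sqrt{- \frac{25377591971}{5346672}} = \frac{i \sqrt{8480353776173157}}{1336668}$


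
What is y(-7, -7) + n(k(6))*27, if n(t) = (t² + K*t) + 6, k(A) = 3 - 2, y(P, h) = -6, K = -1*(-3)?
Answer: 264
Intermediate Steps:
K = 3
k(A) = 1
n(t) = 6 + t² + 3*t (n(t) = (t² + 3*t) + 6 = 6 + t² + 3*t)
y(-7, -7) + n(k(6))*27 = -6 + (6 + 1² + 3*1)*27 = -6 + (6 + 1 + 3)*27 = -6 + 10*27 = -6 + 270 = 264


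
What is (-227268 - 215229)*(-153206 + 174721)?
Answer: -9520322955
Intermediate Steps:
(-227268 - 215229)*(-153206 + 174721) = -442497*21515 = -9520322955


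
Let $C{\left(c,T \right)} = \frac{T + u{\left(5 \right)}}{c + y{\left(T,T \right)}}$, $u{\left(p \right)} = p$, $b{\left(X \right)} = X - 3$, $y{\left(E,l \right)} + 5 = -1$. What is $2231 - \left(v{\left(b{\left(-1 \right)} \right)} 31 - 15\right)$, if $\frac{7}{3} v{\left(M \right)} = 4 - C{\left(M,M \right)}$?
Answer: $\frac{153407}{70} \approx 2191.5$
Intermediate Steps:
$y{\left(E,l \right)} = -6$ ($y{\left(E,l \right)} = -5 - 1 = -6$)
$b{\left(X \right)} = -3 + X$ ($b{\left(X \right)} = X - 3 = -3 + X$)
$C{\left(c,T \right)} = \frac{5 + T}{-6 + c}$ ($C{\left(c,T \right)} = \frac{T + 5}{c - 6} = \frac{5 + T}{-6 + c}$)
$v{\left(M \right)} = \frac{12}{7} - \frac{3 \left(5 + M\right)}{7 \left(-6 + M\right)}$ ($v{\left(M \right)} = \frac{3 \left(4 - \frac{5 + M}{-6 + M}\right)}{7} = \frac{12}{7} - \frac{3 \left(5 + M\right)}{7 \left(-6 + M\right)}$)
$2231 - \left(v{\left(b{\left(-1 \right)} \right)} 31 - 15\right) = 2231 - \left(\frac{3 \left(-29 + 3 \left(-3 - 1\right)\right)}{7 \left(-6 - 4\right)} 31 - 15\right) = 2231 - \left(\frac{3 \left(-29 + 3 \left(-4\right)\right)}{7 \left(-6 - 4\right)} 31 - 15\right) = 2231 - \left(\frac{3 \left(-29 - 12\right)}{7 \left(-10\right)} 31 - 15\right) = 2231 - \left(\frac{3}{7} \left(- \frac{1}{10}\right) \left(-41\right) 31 - 15\right) = 2231 - \left(\frac{123}{70} \cdot 31 - 15\right) = 2231 - \left(\frac{3813}{70} - 15\right) = 2231 - \frac{2763}{70} = \frac{153407}{70}$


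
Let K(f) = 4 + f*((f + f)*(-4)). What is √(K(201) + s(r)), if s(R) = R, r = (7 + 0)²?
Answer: 7*I*√6595 ≈ 568.47*I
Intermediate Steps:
K(f) = 4 - 8*f² (K(f) = 4 + f*((2*f)*(-4)) = 4 + f*(-8*f) = 4 - 8*f²)
r = 49 (r = 7² = 49)
√(K(201) + s(r)) = √((4 - 8*201²) + 49) = √((4 - 8*40401) + 49) = √((4 - 323208) + 49) = √(-323204 + 49) = √(-323155) = 7*I*√6595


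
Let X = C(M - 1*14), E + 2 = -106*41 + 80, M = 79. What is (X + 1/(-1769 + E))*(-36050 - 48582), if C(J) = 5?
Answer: -2554532288/6037 ≈ -4.2315e+5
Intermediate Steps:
E = -4268 (E = -2 + (-106*41 + 80) = -2 + (-4346 + 80) = -2 - 4266 = -4268)
X = 5
(X + 1/(-1769 + E))*(-36050 - 48582) = (5 + 1/(-1769 - 4268))*(-36050 - 48582) = (5 + 1/(-6037))*(-84632) = (5 - 1/6037)*(-84632) = (30184/6037)*(-84632) = -2554532288/6037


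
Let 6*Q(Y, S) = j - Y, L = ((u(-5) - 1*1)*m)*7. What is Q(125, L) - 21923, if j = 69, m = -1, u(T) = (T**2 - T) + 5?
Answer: -65797/3 ≈ -21932.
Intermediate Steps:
u(T) = 5 + T**2 - T
L = -238 (L = (((5 + (-5)**2 - 1*(-5)) - 1*1)*(-1))*7 = (((5 + 25 + 5) - 1)*(-1))*7 = ((35 - 1)*(-1))*7 = (34*(-1))*7 = -34*7 = -238)
Q(Y, S) = 23/2 - Y/6 (Q(Y, S) = (69 - Y)/6 = 23/2 - Y/6)
Q(125, L) - 21923 = (23/2 - 1/6*125) - 21923 = (23/2 - 125/6) - 21923 = -28/3 - 21923 = -65797/3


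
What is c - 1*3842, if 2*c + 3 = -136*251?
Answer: -41823/2 ≈ -20912.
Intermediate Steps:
c = -34139/2 (c = -3/2 + (-136*251)/2 = -3/2 + (1/2)*(-34136) = -3/2 - 17068 = -34139/2 ≈ -17070.)
c - 1*3842 = -34139/2 - 1*3842 = -34139/2 - 3842 = -41823/2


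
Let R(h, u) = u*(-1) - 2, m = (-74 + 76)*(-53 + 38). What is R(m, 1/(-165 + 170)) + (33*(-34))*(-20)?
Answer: 112189/5 ≈ 22438.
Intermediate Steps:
m = -30 (m = 2*(-15) = -30)
R(h, u) = -2 - u (R(h, u) = -u - 2 = -2 - u)
R(m, 1/(-165 + 170)) + (33*(-34))*(-20) = (-2 - 1/(-165 + 170)) + (33*(-34))*(-20) = (-2 - 1/5) - 1122*(-20) = (-2 - 1*1/5) + 22440 = (-2 - 1/5) + 22440 = -11/5 + 22440 = 112189/5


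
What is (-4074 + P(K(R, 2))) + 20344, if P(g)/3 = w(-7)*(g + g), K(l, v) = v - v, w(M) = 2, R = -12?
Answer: 16270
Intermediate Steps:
K(l, v) = 0
P(g) = 12*g (P(g) = 3*(2*(g + g)) = 3*(2*(2*g)) = 3*(4*g) = 12*g)
(-4074 + P(K(R, 2))) + 20344 = (-4074 + 12*0) + 20344 = (-4074 + 0) + 20344 = -4074 + 20344 = 16270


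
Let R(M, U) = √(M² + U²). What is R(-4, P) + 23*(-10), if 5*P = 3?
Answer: -230 + √409/5 ≈ -225.96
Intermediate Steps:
P = ⅗ (P = (⅕)*3 = ⅗ ≈ 0.60000)
R(-4, P) + 23*(-10) = √((-4)² + (⅗)²) + 23*(-10) = √(16 + 9/25) - 230 = √(409/25) - 230 = √409/5 - 230 = -230 + √409/5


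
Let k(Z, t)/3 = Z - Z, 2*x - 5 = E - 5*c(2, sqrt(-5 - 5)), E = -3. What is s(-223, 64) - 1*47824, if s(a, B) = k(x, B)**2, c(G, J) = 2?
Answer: -47824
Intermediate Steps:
x = -4 (x = 5/2 + (-3 - 5*2)/2 = 5/2 + (-3 - 10)/2 = 5/2 + (1/2)*(-13) = 5/2 - 13/2 = -4)
k(Z, t) = 0 (k(Z, t) = 3*(Z - Z) = 3*0 = 0)
s(a, B) = 0 (s(a, B) = 0**2 = 0)
s(-223, 64) - 1*47824 = 0 - 1*47824 = 0 - 47824 = -47824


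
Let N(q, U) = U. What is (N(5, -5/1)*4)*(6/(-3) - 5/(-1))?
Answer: -60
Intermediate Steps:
(N(5, -5/1)*4)*(6/(-3) - 5/(-1)) = (-5/1*4)*(6/(-3) - 5/(-1)) = (-5*1*4)*(6*(-⅓) - 5*(-1)) = (-5*4)*(-2 + 5) = -20*3 = -60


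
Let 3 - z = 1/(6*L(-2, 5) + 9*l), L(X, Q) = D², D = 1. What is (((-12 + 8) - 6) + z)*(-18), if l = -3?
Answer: 876/7 ≈ 125.14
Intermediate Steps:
L(X, Q) = 1 (L(X, Q) = 1² = 1)
z = 64/21 (z = 3 - 1/(6*1 + 9*(-3)) = 3 - 1/(6 - 27) = 3 - 1/(-21) = 3 - 1*(-1/21) = 3 + 1/21 = 64/21 ≈ 3.0476)
(((-12 + 8) - 6) + z)*(-18) = (((-12 + 8) - 6) + 64/21)*(-18) = ((-4 - 6) + 64/21)*(-18) = (-10 + 64/21)*(-18) = -146/21*(-18) = 876/7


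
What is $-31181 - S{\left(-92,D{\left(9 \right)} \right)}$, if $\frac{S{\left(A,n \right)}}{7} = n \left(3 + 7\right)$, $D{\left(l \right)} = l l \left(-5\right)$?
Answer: $-2831$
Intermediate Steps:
$D{\left(l \right)} = - 5 l^{2}$ ($D{\left(l \right)} = l \left(- 5 l\right) = - 5 l^{2}$)
$S{\left(A,n \right)} = 70 n$ ($S{\left(A,n \right)} = 7 n \left(3 + 7\right) = 7 n 10 = 7 \cdot 10 n = 70 n$)
$-31181 - S{\left(-92,D{\left(9 \right)} \right)} = -31181 - 70 \left(- 5 \cdot 9^{2}\right) = -31181 - 70 \left(\left(-5\right) 81\right) = -31181 - 70 \left(-405\right) = -31181 - -28350 = -31181 + 28350 = -2831$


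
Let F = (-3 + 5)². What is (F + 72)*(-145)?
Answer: -11020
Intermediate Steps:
F = 4 (F = 2² = 4)
(F + 72)*(-145) = (4 + 72)*(-145) = 76*(-145) = -11020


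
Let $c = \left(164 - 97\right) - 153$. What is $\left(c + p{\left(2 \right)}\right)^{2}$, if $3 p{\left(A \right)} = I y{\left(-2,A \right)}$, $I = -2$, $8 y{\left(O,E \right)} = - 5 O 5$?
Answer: $\frac{292681}{36} \approx 8130.0$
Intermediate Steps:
$y{\left(O,E \right)} = - \frac{25 O}{8}$ ($y{\left(O,E \right)} = \frac{- 5 O 5}{8} = \frac{\left(-25\right) O}{8} = - \frac{25 O}{8}$)
$p{\left(A \right)} = - \frac{25}{6}$ ($p{\left(A \right)} = \frac{\left(-2\right) \left(\left(- \frac{25}{8}\right) \left(-2\right)\right)}{3} = \frac{\left(-2\right) \frac{25}{4}}{3} = \frac{1}{3} \left(- \frac{25}{2}\right) = - \frac{25}{6}$)
$c = -86$ ($c = 67 - 153 = -86$)
$\left(c + p{\left(2 \right)}\right)^{2} = \left(-86 - \frac{25}{6}\right)^{2} = \left(- \frac{541}{6}\right)^{2} = \frac{292681}{36}$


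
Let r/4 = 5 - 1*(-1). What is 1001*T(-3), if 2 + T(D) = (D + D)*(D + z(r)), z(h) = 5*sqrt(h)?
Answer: 16016 - 60060*sqrt(6) ≈ -1.3110e+5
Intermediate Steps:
r = 24 (r = 4*(5 - 1*(-1)) = 4*(5 + 1) = 4*6 = 24)
T(D) = -2 + 2*D*(D + 10*sqrt(6)) (T(D) = -2 + (D + D)*(D + 5*sqrt(24)) = -2 + (2*D)*(D + 5*(2*sqrt(6))) = -2 + (2*D)*(D + 10*sqrt(6)) = -2 + 2*D*(D + 10*sqrt(6)))
1001*T(-3) = 1001*(-2 + 2*(-3)**2 + 20*(-3)*sqrt(6)) = 1001*(-2 + 2*9 - 60*sqrt(6)) = 1001*(-2 + 18 - 60*sqrt(6)) = 1001*(16 - 60*sqrt(6)) = 16016 - 60060*sqrt(6)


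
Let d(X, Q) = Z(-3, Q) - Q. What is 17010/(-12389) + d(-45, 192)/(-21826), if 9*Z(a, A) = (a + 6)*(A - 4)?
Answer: -554486924/405603471 ≈ -1.3671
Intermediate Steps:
Z(a, A) = (-4 + A)*(6 + a)/9 (Z(a, A) = ((a + 6)*(A - 4))/9 = ((6 + a)*(-4 + A))/9 = ((-4 + A)*(6 + a))/9 = (-4 + A)*(6 + a)/9)
d(X, Q) = -4/3 - 2*Q/3 (d(X, Q) = (-8/3 - 4/9*(-3) + 2*Q/3 + (⅑)*Q*(-3)) - Q = (-8/3 + 4/3 + 2*Q/3 - Q/3) - Q = (-4/3 + Q/3) - Q = -4/3 - 2*Q/3)
17010/(-12389) + d(-45, 192)/(-21826) = 17010/(-12389) + (-4/3 - ⅔*192)/(-21826) = 17010*(-1/12389) + (-4/3 - 128)*(-1/21826) = -17010/12389 - 388/3*(-1/21826) = -17010/12389 + 194/32739 = -554486924/405603471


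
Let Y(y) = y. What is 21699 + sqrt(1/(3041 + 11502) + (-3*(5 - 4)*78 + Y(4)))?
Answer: 21699 + I*sqrt(48644720727)/14543 ≈ 21699.0 + 15.166*I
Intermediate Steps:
21699 + sqrt(1/(3041 + 11502) + (-3*(5 - 4)*78 + Y(4))) = 21699 + sqrt(1/(3041 + 11502) + (-3*(5 - 4)*78 + 4)) = 21699 + sqrt(1/14543 + (-3*1*78 + 4)) = 21699 + sqrt(1/14543 + (-3*78 + 4)) = 21699 + sqrt(1/14543 + (-234 + 4)) = 21699 + sqrt(1/14543 - 230) = 21699 + sqrt(-3344889/14543) = 21699 + I*sqrt(48644720727)/14543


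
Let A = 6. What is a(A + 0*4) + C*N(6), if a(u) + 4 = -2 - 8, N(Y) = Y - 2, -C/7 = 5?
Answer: -154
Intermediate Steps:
C = -35 (C = -7*5 = -35)
N(Y) = -2 + Y
a(u) = -14 (a(u) = -4 + (-2 - 8) = -4 - 10 = -14)
a(A + 0*4) + C*N(6) = -14 - 35*(-2 + 6) = -14 - 35*4 = -14 - 140 = -154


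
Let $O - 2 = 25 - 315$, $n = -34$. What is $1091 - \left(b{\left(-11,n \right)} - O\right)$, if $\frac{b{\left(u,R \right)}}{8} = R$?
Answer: $1075$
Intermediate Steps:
$b{\left(u,R \right)} = 8 R$
$O = -288$ ($O = 2 + \left(25 - 315\right) = 2 - 290 = -288$)
$1091 - \left(b{\left(-11,n \right)} - O\right) = 1091 - \left(8 \left(-34\right) - -288\right) = 1091 - \left(-272 + 288\right) = 1091 - 16 = 1075$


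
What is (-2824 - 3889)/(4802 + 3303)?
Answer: -6713/8105 ≈ -0.82825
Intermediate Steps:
(-2824 - 3889)/(4802 + 3303) = -6713/8105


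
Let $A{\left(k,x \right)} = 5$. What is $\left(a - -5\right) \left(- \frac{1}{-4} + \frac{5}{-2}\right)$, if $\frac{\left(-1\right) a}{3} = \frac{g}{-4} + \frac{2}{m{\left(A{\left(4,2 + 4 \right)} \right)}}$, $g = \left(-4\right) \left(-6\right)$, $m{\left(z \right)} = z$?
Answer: $- \frac{981}{20} \approx -49.05$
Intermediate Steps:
$g = 24$
$a = \frac{84}{5}$ ($a = - 3 \left(\frac{24}{-4} + \frac{2}{5}\right) = - 3 \left(24 \left(- \frac{1}{4}\right) + 2 \cdot \frac{1}{5}\right) = - 3 \left(-6 + \frac{2}{5}\right) = \left(-3\right) \left(- \frac{28}{5}\right) = \frac{84}{5} \approx 16.8$)
$\left(a - -5\right) \left(- \frac{1}{-4} + \frac{5}{-2}\right) = \left(\frac{84}{5} - -5\right) \left(- \frac{1}{-4} + \frac{5}{-2}\right) = \left(\frac{84}{5} + 5\right) \left(\left(-1\right) \left(- \frac{1}{4}\right) + 5 \left(- \frac{1}{2}\right)\right) = \frac{109 \left(\frac{1}{4} - \frac{5}{2}\right)}{5} = \frac{109}{5} \left(- \frac{9}{4}\right) = - \frac{981}{20}$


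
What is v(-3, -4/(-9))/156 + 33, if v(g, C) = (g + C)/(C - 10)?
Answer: 442751/13416 ≈ 33.002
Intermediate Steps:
v(g, C) = (C + g)/(-10 + C)
v(-3, -4/(-9))/156 + 33 = ((-4/(-9) - 3)/(-10 - 4/(-9)))/156 + 33 = ((-4*(-⅑) - 3)/(-10 - 4*(-⅑)))/156 + 33 = ((4/9 - 3)/(-10 + 4/9))/156 + 33 = (-23/9/(-86/9))/156 + 33 = (-9/86*(-23/9))/156 + 33 = (1/156)*(23/86) + 33 = 23/13416 + 33 = 442751/13416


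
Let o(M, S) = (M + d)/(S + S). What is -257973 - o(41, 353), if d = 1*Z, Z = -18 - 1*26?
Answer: -182128935/706 ≈ -2.5797e+5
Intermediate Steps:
Z = -44 (Z = -18 - 26 = -44)
d = -44 (d = 1*(-44) = -44)
o(M, S) = (-44 + M)/(2*S) (o(M, S) = (M - 44)/(S + S) = (-44 + M)/((2*S)) = (-44 + M)*(1/(2*S)) = (-44 + M)/(2*S))
-257973 - o(41, 353) = -257973 - (-44 + 41)/(2*353) = -257973 - (-3)/(2*353) = -257973 - 1*(-3/706) = -257973 + 3/706 = -182128935/706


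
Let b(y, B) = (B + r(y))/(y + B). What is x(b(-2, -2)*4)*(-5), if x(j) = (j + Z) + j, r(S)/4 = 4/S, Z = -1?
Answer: -95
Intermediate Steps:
r(S) = 16/S (r(S) = 4*(4/S) = 16/S)
b(y, B) = (B + 16/y)/(B + y) (b(y, B) = (B + 16/y)/(y + B) = (B + 16/y)/(B + y))
x(j) = -1 + 2*j (x(j) = (j - 1) + j = (-1 + j) + j = -1 + 2*j)
x(b(-2, -2)*4)*(-5) = (-1 + 2*(((16 - 2*(-2))/((-2)*(-2 - 2)))*4))*(-5) = (-1 + 2*(-1/2*(16 + 4)/(-4)*4))*(-5) = (-1 + 2*(-1/2*(-1/4)*20*4))*(-5) = (-1 + 2*((5/2)*4))*(-5) = (-1 + 2*10)*(-5) = (-1 + 20)*(-5) = 19*(-5) = -95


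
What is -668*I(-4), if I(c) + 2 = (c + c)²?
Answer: -41416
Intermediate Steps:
I(c) = -2 + 4*c² (I(c) = -2 + (c + c)² = -2 + (2*c)² = -2 + 4*c²)
-668*I(-4) = -668*(-2 + 4*(-4)²) = -668*(-2 + 4*16) = -668*(-2 + 64) = -668*62 = -41416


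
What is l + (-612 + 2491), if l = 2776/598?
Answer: 563209/299 ≈ 1883.6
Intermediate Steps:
l = 1388/299 (l = 2776*(1/598) = 1388/299 ≈ 4.6421)
l + (-612 + 2491) = 1388/299 + (-612 + 2491) = 1388/299 + 1879 = 563209/299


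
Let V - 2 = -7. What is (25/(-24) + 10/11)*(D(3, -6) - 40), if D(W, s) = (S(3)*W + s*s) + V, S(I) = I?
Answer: 0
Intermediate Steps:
V = -5 (V = 2 - 7 = -5)
D(W, s) = -5 + s**2 + 3*W (D(W, s) = (3*W + s*s) - 5 = (3*W + s**2) - 5 = (s**2 + 3*W) - 5 = -5 + s**2 + 3*W)
(25/(-24) + 10/11)*(D(3, -6) - 40) = (25/(-24) + 10/11)*((-5 + (-6)**2 + 3*3) - 40) = (25*(-1/24) + 10*(1/11))*((-5 + 36 + 9) - 40) = (-25/24 + 10/11)*(40 - 40) = -35/264*0 = 0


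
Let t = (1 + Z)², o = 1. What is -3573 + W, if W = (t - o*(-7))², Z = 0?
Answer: -3509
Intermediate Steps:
t = 1 (t = (1 + 0)² = 1² = 1)
W = 64 (W = (1 - (-7))² = (1 - 1*(-7))² = (1 + 7)² = 8² = 64)
-3573 + W = -3573 + 64 = -3509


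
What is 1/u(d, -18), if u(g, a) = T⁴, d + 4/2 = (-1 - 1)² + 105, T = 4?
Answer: 1/256 ≈ 0.0039063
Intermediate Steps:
d = 107 (d = -2 + ((-1 - 1)² + 105) = -2 + ((-2)² + 105) = -2 + (4 + 105) = -2 + 109 = 107)
u(g, a) = 256 (u(g, a) = 4⁴ = 256)
1/u(d, -18) = 1/256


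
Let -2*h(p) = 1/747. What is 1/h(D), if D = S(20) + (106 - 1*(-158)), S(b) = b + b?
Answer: -1494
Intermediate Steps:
S(b) = 2*b
D = 304 (D = 2*20 + (106 - 1*(-158)) = 40 + (106 + 158) = 40 + 264 = 304)
h(p) = -1/1494 (h(p) = -½/747 = -½*1/747 = -1/1494)
1/h(D) = 1/(-1/1494) = -1494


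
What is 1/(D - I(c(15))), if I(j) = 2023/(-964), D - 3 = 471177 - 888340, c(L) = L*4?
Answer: -964/402140217 ≈ -2.3972e-6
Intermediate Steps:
c(L) = 4*L
D = -417160 (D = 3 + (471177 - 888340) = 3 - 417163 = -417160)
I(j) = -2023/964 (I(j) = 2023*(-1/964) = -2023/964)
1/(D - I(c(15))) = 1/(-417160 - 1*(-2023/964)) = 1/(-417160 + 2023/964) = 1/(-402140217/964) = -964/402140217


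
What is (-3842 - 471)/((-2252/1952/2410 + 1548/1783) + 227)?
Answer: -9044148110320/477827363291 ≈ -18.928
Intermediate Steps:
(-3842 - 471)/((-2252/1952/2410 + 1548/1783) + 227) = -4313/((-2252*1/1952*(1/2410) + 1548*(1/1783)) + 227) = -4313/((-563/488*1/2410 + 1548/1783) + 227) = -4313/((-563/1176080 + 1548/1783) + 227) = -4313/(1819568011/2096950640 + 227) = -4313/477827363291/2096950640 = -4313*2096950640/477827363291 = -9044148110320/477827363291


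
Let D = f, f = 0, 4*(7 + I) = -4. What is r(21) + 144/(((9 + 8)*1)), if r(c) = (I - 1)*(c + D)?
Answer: -3069/17 ≈ -180.53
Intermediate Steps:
I = -8 (I = -7 + (¼)*(-4) = -7 - 1 = -8)
D = 0
r(c) = -9*c (r(c) = (-8 - 1)*(c + 0) = -9*c)
r(21) + 144/(((9 + 8)*1)) = -9*21 + 144/(((9 + 8)*1)) = -189 + 144/((17*1)) = -189 + 144/17 = -3069/17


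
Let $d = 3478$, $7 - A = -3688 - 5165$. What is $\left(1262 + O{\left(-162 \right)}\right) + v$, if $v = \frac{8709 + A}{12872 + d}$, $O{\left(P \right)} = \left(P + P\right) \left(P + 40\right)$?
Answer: $\frac{666934069}{16350} \approx 40791.0$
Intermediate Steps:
$A = 8860$ ($A = 7 - \left(-3688 - 5165\right) = 7 - -8853 = 7 + 8853 = 8860$)
$O{\left(P \right)} = 2 P \left(40 + P\right)$
$v = \frac{17569}{16350}$ ($v = \frac{8709 + 8860}{12872 + 3478} = \frac{17569}{16350} \approx 1.0746$)
$\left(1262 + O{\left(-162 \right)}\right) + v = \left(1262 + 2 \left(-162\right) \left(40 - 162\right)\right) + \frac{17569}{16350} = \left(1262 + 2 \left(-162\right) \left(-122\right)\right) + \frac{17569}{16350} = \left(1262 + 39528\right) + \frac{17569}{16350} = 40790 + \frac{17569}{16350} = \frac{666934069}{16350}$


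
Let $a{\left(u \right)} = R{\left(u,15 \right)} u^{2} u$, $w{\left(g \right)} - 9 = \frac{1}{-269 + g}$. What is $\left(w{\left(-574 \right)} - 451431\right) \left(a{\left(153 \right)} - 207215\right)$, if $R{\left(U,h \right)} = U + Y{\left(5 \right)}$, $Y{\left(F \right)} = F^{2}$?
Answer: $- \frac{242528850446245777}{843} \approx -2.877 \cdot 10^{14}$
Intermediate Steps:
$w{\left(g \right)} = 9 + \frac{1}{-269 + g}$
$R{\left(U,h \right)} = 25 + U$ ($R{\left(U,h \right)} = U + 5^{2} = U + 25 = 25 + U$)
$a{\left(u \right)} = u^{3} \left(25 + u\right)$ ($a{\left(u \right)} = \left(25 + u\right) u^{2} u = u^{2} \left(25 + u\right) u = u^{3} \left(25 + u\right)$)
$\left(w{\left(-574 \right)} - 451431\right) \left(a{\left(153 \right)} - 207215\right) = \left(\frac{-2420 + 9 \left(-574\right)}{-269 - 574} - 451431\right) \left(153^{3} \left(25 + 153\right) - 207215\right) = \left(\frac{-2420 - 5166}{-843} - 451431\right) \left(3581577 \cdot 178 - 207215\right) = \left(\left(- \frac{1}{843}\right) \left(-7586\right) - 451431\right) \left(637520706 - 207215\right) = \left(\frac{7586}{843} - 451431\right) 637313491 = \left(- \frac{380548747}{843}\right) 637313491 = - \frac{242528850446245777}{843}$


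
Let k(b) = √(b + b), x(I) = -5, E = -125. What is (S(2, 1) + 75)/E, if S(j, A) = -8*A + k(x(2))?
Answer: -67/125 - I*√10/125 ≈ -0.536 - 0.025298*I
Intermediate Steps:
k(b) = √2*√b (k(b) = √(2*b) = √2*√b)
S(j, A) = -8*A + I*√10 (S(j, A) = -8*A + √2*√(-5) = -8*A + √2*(I*√5) = -8*A + I*√10)
(S(2, 1) + 75)/E = ((-8*1 + I*√10) + 75)/(-125) = ((-8 + I*√10) + 75)*(-1/125) = (67 + I*√10)*(-1/125) = -67/125 - I*√10/125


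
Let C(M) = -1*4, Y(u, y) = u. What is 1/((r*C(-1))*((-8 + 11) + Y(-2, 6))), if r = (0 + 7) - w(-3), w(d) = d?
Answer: -1/40 ≈ -0.025000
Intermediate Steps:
r = 10 (r = (0 + 7) - 1*(-3) = 7 + 3 = 10)
C(M) = -4
1/((r*C(-1))*((-8 + 11) + Y(-2, 6))) = 1/((10*(-4))*((-8 + 11) - 2)) = 1/(-40*(3 - 2)) = 1/(-40*1) = 1/(-40) = -1/40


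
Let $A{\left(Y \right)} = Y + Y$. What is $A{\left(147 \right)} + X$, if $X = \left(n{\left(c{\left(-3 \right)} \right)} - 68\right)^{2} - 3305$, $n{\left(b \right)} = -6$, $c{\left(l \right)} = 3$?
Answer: $2465$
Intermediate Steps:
$A{\left(Y \right)} = 2 Y$
$X = 2171$ ($X = \left(-6 - 68\right)^{2} - 3305 = \left(-74\right)^{2} - 3305 = 5476 - 3305 = 2171$)
$A{\left(147 \right)} + X = 2 \cdot 147 + 2171 = 294 + 2171 = 2465$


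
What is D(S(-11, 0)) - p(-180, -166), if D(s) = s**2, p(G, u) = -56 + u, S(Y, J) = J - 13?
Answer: 391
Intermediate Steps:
S(Y, J) = -13 + J
D(S(-11, 0)) - p(-180, -166) = (-13 + 0)**2 - (-56 - 166) = (-13)**2 - 1*(-222) = 169 + 222 = 391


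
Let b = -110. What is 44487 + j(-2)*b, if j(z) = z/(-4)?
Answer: 44432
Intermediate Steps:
j(z) = -z/4 (j(z) = z*(-1/4) = -z/4)
44487 + j(-2)*b = 44487 - 1/4*(-2)*(-110) = 44487 + (1/2)*(-110) = 44487 - 55 = 44432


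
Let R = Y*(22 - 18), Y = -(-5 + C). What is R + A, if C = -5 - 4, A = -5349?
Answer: -5293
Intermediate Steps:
C = -9
Y = 14 (Y = -(-5 - 9) = -1*(-14) = 14)
R = 56 (R = 14*(22 - 18) = 14*4 = 56)
R + A = 56 - 5349 = -5293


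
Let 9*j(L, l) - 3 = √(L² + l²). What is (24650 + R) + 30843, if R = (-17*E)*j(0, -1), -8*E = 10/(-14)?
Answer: 6992033/126 ≈ 55492.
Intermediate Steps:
j(L, l) = ⅓ + √(L² + l²)/9
E = 5/56 (E = -5/(4*(-14)) = -5*(-1)/(4*14) = -⅛*(-5/7) = 5/56 ≈ 0.089286)
R = -85/126 (R = (-17*5/56)*(⅓ + √(0² + (-1)²)/9) = -85*(⅓ + √(0 + 1)/9)/56 = -85*(⅓ + √1/9)/56 = -85*(⅓ + (⅑)*1)/56 = -85*(⅓ + ⅑)/56 = -85/56*4/9 = -85/126 ≈ -0.67460)
(24650 + R) + 30843 = (24650 - 85/126) + 30843 = 3105815/126 + 30843 = 6992033/126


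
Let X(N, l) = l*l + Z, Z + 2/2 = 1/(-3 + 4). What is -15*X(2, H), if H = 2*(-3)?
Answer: -540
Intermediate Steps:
Z = 0 (Z = -1 + 1/(-3 + 4) = -1 + 1/1 = -1 + 1 = 0)
H = -6
X(N, l) = l² (X(N, l) = l*l + 0 = l² + 0 = l²)
-15*X(2, H) = -15*(-6)² = -15*36 = -540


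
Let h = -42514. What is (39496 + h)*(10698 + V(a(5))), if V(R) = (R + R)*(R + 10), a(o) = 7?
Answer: -33004848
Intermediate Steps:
V(R) = 2*R*(10 + R) (V(R) = (2*R)*(10 + R) = 2*R*(10 + R))
(39496 + h)*(10698 + V(a(5))) = (39496 - 42514)*(10698 + 2*7*(10 + 7)) = -3018*(10698 + 2*7*17) = -3018*(10698 + 238) = -3018*10936 = -33004848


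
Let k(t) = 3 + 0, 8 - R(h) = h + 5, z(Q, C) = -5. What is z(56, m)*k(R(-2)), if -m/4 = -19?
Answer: -15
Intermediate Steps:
m = 76 (m = -4*(-19) = 76)
R(h) = 3 - h (R(h) = 8 - (h + 5) = 8 - (5 + h) = 8 + (-5 - h) = 3 - h)
k(t) = 3
z(56, m)*k(R(-2)) = -5*3 = -15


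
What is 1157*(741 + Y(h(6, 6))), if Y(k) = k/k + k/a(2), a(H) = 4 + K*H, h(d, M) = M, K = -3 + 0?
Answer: 855023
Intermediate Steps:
K = -3
a(H) = 4 - 3*H
Y(k) = 1 - k/2 (Y(k) = k/k + k/(4 - 3*2) = 1 + k/(4 - 6) = 1 + k/(-2) = 1 + k*(-½) = 1 - k/2)
1157*(741 + Y(h(6, 6))) = 1157*(741 + (1 - ½*6)) = 1157*(741 + (1 - 3)) = 1157*(741 - 2) = 1157*739 = 855023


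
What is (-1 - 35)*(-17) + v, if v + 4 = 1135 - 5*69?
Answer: 1398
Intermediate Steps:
v = 786 (v = -4 + (1135 - 5*69) = -4 + (1135 - 1*345) = -4 + (1135 - 345) = -4 + 790 = 786)
(-1 - 35)*(-17) + v = (-1 - 35)*(-17) + 786 = -36*(-17) + 786 = 612 + 786 = 1398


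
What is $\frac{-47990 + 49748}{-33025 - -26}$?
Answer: $- \frac{1758}{32999} \approx -0.053274$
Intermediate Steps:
$\frac{-47990 + 49748}{-33025 - -26} = \frac{1758}{-33025 + 26} = \frac{1758}{-32999} = 1758 \left(- \frac{1}{32999}\right) = - \frac{1758}{32999}$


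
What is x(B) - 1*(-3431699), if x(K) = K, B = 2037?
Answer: 3433736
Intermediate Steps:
x(B) - 1*(-3431699) = 2037 - 1*(-3431699) = 2037 + 3431699 = 3433736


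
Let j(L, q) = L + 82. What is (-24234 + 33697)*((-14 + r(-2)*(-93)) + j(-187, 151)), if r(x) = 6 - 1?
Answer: -5526392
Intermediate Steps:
r(x) = 5
j(L, q) = 82 + L
(-24234 + 33697)*((-14 + r(-2)*(-93)) + j(-187, 151)) = (-24234 + 33697)*((-14 + 5*(-93)) + (82 - 187)) = 9463*((-14 - 465) - 105) = 9463*(-479 - 105) = 9463*(-584) = -5526392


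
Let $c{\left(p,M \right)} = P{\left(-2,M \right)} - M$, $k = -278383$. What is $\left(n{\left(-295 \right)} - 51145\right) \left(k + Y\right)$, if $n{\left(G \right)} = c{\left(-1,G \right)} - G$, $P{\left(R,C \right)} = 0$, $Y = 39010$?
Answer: $12101502015$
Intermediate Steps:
$c{\left(p,M \right)} = - M$ ($c{\left(p,M \right)} = 0 - M = - M$)
$n{\left(G \right)} = - 2 G$ ($n{\left(G \right)} = - G - G = - 2 G$)
$\left(n{\left(-295 \right)} - 51145\right) \left(k + Y\right) = \left(\left(-2\right) \left(-295\right) - 51145\right) \left(-278383 + 39010\right) = \left(590 - 51145\right) \left(-239373\right) = \left(-50555\right) \left(-239373\right) = 12101502015$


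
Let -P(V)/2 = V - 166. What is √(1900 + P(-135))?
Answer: 3*√278 ≈ 50.020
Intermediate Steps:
P(V) = 332 - 2*V (P(V) = -2*(V - 166) = -2*(-166 + V) = 332 - 2*V)
√(1900 + P(-135)) = √(1900 + (332 - 2*(-135))) = √(1900 + (332 + 270)) = √(1900 + 602) = √2502 = 3*√278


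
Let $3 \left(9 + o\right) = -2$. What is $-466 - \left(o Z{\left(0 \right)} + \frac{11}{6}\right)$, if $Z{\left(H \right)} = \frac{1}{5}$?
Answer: $- \frac{4659}{10} \approx -465.9$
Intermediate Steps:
$o = - \frac{29}{3}$ ($o = -9 + \frac{1}{3} \left(-2\right) = -9 - \frac{2}{3} = - \frac{29}{3} \approx -9.6667$)
$Z{\left(H \right)} = \frac{1}{5}$
$-466 - \left(o Z{\left(0 \right)} + \frac{11}{6}\right) = -466 - \left(\left(- \frac{29}{3}\right) \frac{1}{5} + \frac{11}{6}\right) = -466 - \left(- \frac{29}{15} + 11 \cdot \frac{1}{6}\right) = -466 - \left(- \frac{29}{15} + \frac{11}{6}\right) = -466 - - \frac{1}{10} = -466 + \frac{1}{10} = - \frac{4659}{10}$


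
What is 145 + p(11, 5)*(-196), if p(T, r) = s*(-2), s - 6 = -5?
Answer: 537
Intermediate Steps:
s = 1 (s = 6 - 5 = 1)
p(T, r) = -2 (p(T, r) = 1*(-2) = -2)
145 + p(11, 5)*(-196) = 145 - 2*(-196) = 145 + 392 = 537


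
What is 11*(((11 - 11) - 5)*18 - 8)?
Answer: -1078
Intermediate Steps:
11*(((11 - 11) - 5)*18 - 8) = 11*((0 - 5)*18 - 8) = 11*(-5*18 - 8) = 11*(-90 - 8) = 11*(-98) = -1078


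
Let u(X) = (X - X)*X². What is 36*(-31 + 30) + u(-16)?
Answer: -36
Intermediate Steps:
u(X) = 0 (u(X) = 0*X² = 0)
36*(-31 + 30) + u(-16) = 36*(-31 + 30) + 0 = 36*(-1) + 0 = -36 + 0 = -36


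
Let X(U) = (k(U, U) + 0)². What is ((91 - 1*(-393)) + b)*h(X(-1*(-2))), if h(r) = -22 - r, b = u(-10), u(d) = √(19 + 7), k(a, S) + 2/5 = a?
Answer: -297176/25 - 614*√26/25 ≈ -12012.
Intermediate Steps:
k(a, S) = -⅖ + a
u(d) = √26
b = √26 ≈ 5.0990
X(U) = (-⅖ + U)² (X(U) = ((-⅖ + U) + 0)² = (-⅖ + U)²)
((91 - 1*(-393)) + b)*h(X(-1*(-2))) = ((91 - 1*(-393)) + √26)*(-22 - (-2 + 5*(-1*(-2)))²/25) = ((91 + 393) + √26)*(-22 - (-2 + 5*2)²/25) = (484 + √26)*(-22 - (-2 + 10)²/25) = (484 + √26)*(-22 - 8²/25) = (484 + √26)*(-22 - 64/25) = (484 + √26)*(-614/25) = -297176/25 - 614*√26/25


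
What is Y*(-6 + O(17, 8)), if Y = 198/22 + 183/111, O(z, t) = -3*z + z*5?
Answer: 11032/37 ≈ 298.16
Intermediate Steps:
O(z, t) = 2*z (O(z, t) = -3*z + 5*z = 2*z)
Y = 394/37 (Y = 198*(1/22) + 183*(1/111) = 9 + 61/37 = 394/37 ≈ 10.649)
Y*(-6 + O(17, 8)) = 394*(-6 + 2*17)/37 = 394*(-6 + 34)/37 = (394/37)*28 = 11032/37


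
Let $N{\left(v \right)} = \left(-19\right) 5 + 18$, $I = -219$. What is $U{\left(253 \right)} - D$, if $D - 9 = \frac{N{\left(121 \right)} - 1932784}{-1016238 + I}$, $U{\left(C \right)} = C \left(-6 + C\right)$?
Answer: $\frac{21169444471}{338819} \approx 62480.0$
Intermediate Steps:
$N{\left(v \right)} = -77$ ($N{\left(v \right)} = -95 + 18 = -77$)
$D = \frac{3693658}{338819}$ ($D = 9 + \frac{-77 - 1932784}{-1016238 - 219} = 9 - \frac{1932861}{-1016457} = 9 - - \frac{644287}{338819} = 9 + \frac{644287}{338819} = \frac{3693658}{338819} \approx 10.902$)
$U{\left(253 \right)} - D = 253 \left(-6 + 253\right) - \frac{3693658}{338819} = 253 \cdot 247 - \frac{3693658}{338819} = 62491 - \frac{3693658}{338819} = \frac{21169444471}{338819}$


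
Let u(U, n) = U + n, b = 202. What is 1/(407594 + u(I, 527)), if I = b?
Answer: 1/408323 ≈ 2.4490e-6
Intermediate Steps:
I = 202
1/(407594 + u(I, 527)) = 1/(407594 + (202 + 527)) = 1/(407594 + 729) = 1/408323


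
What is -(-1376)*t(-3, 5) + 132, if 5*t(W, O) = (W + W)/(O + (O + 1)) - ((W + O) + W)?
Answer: 2828/11 ≈ 257.09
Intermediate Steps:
t(W, O) = -2*W/5 - O/5 + 2*W/(5*(1 + 2*O)) (t(W, O) = ((W + W)/(O + (O + 1)) - ((W + O) + W))/5 = ((2*W)/(O + (1 + O)) - ((O + W) + W))/5 = ((2*W)/(1 + 2*O) - (O + 2*W))/5 = (2*W/(1 + 2*O) + (-O - 2*W))/5 = (-O - 2*W + 2*W/(1 + 2*O))/5 = -2*W/5 - O/5 + 2*W/(5*(1 + 2*O)))
-(-1376)*t(-3, 5) + 132 = -(-1376)*(-1*5*(1 + 2*5 + 4*(-3))/(5 + 10*5)) + 132 = -(-1376)*(-1*5*(1 + 10 - 12)/(5 + 50)) + 132 = -(-1376)*(-1*5*(-1)/55) + 132 = -(-1376)*(-1*5*1/55*(-1)) + 132 = -(-1376)/11 + 132 = -86*(-16/11) + 132 = 1376/11 + 132 = 2828/11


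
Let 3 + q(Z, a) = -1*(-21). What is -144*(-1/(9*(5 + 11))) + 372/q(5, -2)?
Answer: 65/3 ≈ 21.667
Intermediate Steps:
q(Z, a) = 18 (q(Z, a) = -3 - 1*(-21) = -3 + 21 = 18)
-144*(-1/(9*(5 + 11))) + 372/q(5, -2) = -144*(-1/(9*(5 + 11))) + 372/18 = -144/((-9*16)) + 372*(1/18) = -144/(-144) + 62/3 = -144*(-1/144) + 62/3 = 1 + 62/3 = 65/3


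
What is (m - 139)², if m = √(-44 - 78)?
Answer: (139 - I*√122)² ≈ 19199.0 - 3070.6*I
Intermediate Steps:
m = I*√122 (m = √(-122) = I*√122 ≈ 11.045*I)
(m - 139)² = (I*√122 - 139)² = (-139 + I*√122)²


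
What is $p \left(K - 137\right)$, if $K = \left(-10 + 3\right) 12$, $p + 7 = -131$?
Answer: $30498$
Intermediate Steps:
$p = -138$ ($p = -7 - 131 = -138$)
$K = -84$ ($K = \left(-7\right) 12 = -84$)
$p \left(K - 137\right) = - 138 \left(-84 - 137\right) = \left(-138\right) \left(-221\right) = 30498$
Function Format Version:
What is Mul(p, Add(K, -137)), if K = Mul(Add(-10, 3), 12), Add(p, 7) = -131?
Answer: 30498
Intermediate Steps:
p = -138 (p = Add(-7, -131) = -138)
K = -84 (K = Mul(-7, 12) = -84)
Mul(p, Add(K, -137)) = Mul(-138, Add(-84, -137)) = Mul(-138, -221) = 30498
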